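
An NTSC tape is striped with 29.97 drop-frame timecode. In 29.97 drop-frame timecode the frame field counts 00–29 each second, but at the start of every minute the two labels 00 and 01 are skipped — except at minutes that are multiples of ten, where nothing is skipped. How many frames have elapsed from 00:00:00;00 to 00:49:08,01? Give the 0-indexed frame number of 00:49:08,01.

88351

Complete 10-minute blocks: 4, each 17982 frames → 71928.
Remaining 9 whole minutes in the current block: 1800 + 8 × 1798 = 16184 frames.
Within the current minute: 8 × 30 + 1 − 2 = 239 (labels ;00/;01 skipped at this minute). Total = 71928 + 16184 + 239 = 88351.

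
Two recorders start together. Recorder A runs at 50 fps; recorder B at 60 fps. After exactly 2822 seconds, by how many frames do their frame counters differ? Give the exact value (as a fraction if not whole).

28220 frames

A emits 50 × 2822 = 141100 frames; B emits 60 × 2822 = 169320.
Difference = 28220 frames; B is ahead of A.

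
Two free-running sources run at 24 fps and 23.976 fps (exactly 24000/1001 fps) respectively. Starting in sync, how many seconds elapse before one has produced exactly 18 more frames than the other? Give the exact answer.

750.75 seconds

The gap grows by |24000/1001 − 24| = 24/1001 frames per second.
Time for a 18-frame gap: 18 ÷ (24/1001) = 750.75 s.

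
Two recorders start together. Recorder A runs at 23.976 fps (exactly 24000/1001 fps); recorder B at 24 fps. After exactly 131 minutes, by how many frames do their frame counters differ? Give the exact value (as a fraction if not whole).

131 min = 7860 s.
A emits 24000/1001 × 7860 = 188640000/1001 frames; B emits 24 × 7860 = 188640.
Difference = 188640/1001 frames (≈ 188.4515); B is ahead of A.

188640/1001 frames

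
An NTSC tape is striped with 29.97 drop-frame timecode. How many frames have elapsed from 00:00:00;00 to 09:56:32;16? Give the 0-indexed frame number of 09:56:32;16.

As if non-drop at 30 labels/s: (9 × 3600 + 56 × 60 + 32) × 30 + 16 = 1073776.
Minute boundaries passed: 596; those not divisible by 10: 596 − 59 = 537; dropped labels = 2 × 537 = 1074.
Actual frame index = 1073776 − 1074 = 1072702.

1072702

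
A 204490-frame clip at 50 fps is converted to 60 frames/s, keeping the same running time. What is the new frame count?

Target frames = source frames × (target rate / source rate) = 204490 × (60)/(50) = 204490 × 6/5 = 245388.

245388 frames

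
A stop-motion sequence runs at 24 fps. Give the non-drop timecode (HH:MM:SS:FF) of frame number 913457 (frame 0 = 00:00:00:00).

913457 ÷ 24 = 38060 full seconds, remainder 17 frames.
38060 s = 10 h 34 min 20 s.
Timecode: 10:34:20:17.

10:34:20:17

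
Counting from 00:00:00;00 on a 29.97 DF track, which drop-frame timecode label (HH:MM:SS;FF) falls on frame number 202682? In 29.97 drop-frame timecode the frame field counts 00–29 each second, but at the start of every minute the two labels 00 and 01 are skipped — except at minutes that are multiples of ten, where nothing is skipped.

Each 10-minute DF block holds 10 × 60 × 30 − 9 × 2 = 17982 frames. 202682 ÷ 17982 → 11 full blocks, remainder 4880.
Within the partial block the first minute is 1800 frames and each further minute 1798, so 2 further minute boundaries passed. Total skipped labels = 18 × 11 + 2 × 2 = 202.
Non-drop label index = 202682 + 202 = 202884; at 30 labels/s that is 01:52:42:24, i.e. DF 01:52:42;24.

01:52:42;24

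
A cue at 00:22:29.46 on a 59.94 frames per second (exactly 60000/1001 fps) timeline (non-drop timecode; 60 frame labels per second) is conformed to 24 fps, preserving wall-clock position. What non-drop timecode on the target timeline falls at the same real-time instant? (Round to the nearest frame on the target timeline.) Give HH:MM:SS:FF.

Source frame index: (0×3600 + 22×60 + 29) × 60 + 46 = 80986.
Real time: 80986 / (60000/1001) = 40533493/30000 s.
Target frame: (40533493/30000) × (24) = 40533493/1250 ≈ 32426.794 → 32427.
At 24 labels/s: frame 32427 → 00:22:31:03.

00:22:31:03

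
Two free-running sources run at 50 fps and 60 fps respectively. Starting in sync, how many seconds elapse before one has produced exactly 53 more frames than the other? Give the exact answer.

5.3 seconds

The gap grows by |60 − 50| = 10 frames per second.
Time for a 53-frame gap: 53 ÷ (10) = 5.3 s.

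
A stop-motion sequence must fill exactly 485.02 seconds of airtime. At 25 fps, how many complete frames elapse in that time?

12125 frames

Frames = 485.02 × 25 = 24251/2 ≈ 12125.5000.
Complete frames: 12125.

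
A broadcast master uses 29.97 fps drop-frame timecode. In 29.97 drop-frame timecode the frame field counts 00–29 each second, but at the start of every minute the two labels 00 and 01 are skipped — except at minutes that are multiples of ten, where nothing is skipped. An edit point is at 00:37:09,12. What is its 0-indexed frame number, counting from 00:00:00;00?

Complete 10-minute blocks: 3, each 17982 frames → 53946.
Remaining 7 whole minutes in the current block: 1800 + 6 × 1798 = 12588 frames.
Within the current minute: 9 × 30 + 12 − 2 = 280 (labels ;00/;01 skipped at this minute). Total = 53946 + 12588 + 280 = 66814.

66814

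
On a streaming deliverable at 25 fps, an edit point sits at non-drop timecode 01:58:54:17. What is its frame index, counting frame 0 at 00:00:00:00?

Total seconds to the label: (1 × 3600 + 58 × 60 + 54) = 7134.
Frame index = 7134 × 25 + 17 = 178367.

frame 178367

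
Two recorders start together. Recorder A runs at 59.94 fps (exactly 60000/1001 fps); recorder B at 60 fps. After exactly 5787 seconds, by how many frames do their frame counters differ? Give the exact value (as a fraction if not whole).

347220/1001 frames

A emits 60000/1001 × 5787 = 347220000/1001 frames; B emits 60 × 5787 = 347220.
Difference = 347220/1001 frames (≈ 346.8731); B is ahead of A.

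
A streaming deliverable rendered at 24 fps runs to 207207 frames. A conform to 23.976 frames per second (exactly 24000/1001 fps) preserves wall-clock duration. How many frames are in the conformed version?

207000 frames

Target frames = source frames × (target rate / source rate) = 207207 × (24000/1001)/(24) = 207207 × 1000/1001 = 207000.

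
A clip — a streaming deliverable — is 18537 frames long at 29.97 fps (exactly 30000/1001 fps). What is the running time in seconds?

618.5179 seconds

Running time = 18537 / (30000/1001) = 618.5179 s.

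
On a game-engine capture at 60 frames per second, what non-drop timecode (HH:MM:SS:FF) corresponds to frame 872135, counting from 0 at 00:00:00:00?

872135 ÷ 60 = 14535 full seconds, remainder 35 frames.
14535 s = 4 h 2 min 15 s.
Timecode: 04:02:15:35.

04:02:15:35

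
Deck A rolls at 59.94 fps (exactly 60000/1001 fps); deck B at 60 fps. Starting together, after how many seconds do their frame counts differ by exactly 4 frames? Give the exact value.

1001/15 seconds

The gap grows by |60 − 60000/1001| = 60/1001 frames per second.
Time for a 4-frame gap: 4 ÷ (60/1001) = 1001/15 s.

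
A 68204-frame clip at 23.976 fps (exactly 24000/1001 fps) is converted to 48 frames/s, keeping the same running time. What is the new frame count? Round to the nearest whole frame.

136544 frames

Frames at target rate = 68204 × (48) / (24000/1001) = 17068051/125 ≈ 136544.408.
Nearest whole frame: 136544.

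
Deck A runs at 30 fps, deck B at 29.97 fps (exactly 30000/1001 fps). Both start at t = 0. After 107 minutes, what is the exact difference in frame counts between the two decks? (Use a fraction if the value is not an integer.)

107 min = 6420 s.
A emits 30 × 6420 = 192600 frames; B emits 30000/1001 × 6420 = 192600000/1001.
Difference = 192600/1001 frames (≈ 192.4076); B is behind A.

192600/1001 frames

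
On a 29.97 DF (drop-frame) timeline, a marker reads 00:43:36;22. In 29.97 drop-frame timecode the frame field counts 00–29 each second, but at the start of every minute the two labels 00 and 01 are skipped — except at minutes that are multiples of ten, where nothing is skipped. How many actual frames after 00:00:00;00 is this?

78424

As if non-drop at 30 labels/s: (0 × 3600 + 43 × 60 + 36) × 30 + 22 = 78502.
Minute boundaries passed: 43; those not divisible by 10: 43 − 4 = 39; dropped labels = 2 × 39 = 78.
Actual frame index = 78502 − 78 = 78424.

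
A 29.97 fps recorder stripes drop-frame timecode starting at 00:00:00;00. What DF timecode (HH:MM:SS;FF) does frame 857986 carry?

07:57:08;06

Ten DF minutes hold 17982 frames, so frame 857986 lies in block 47 (frames 845154–863135) with 12832 frames into that block.
The block's first minute is 1800 frames and the rest 1798 each; 12832 frames reaches minute 7, so 47 × 18 + 7 × 2 = 860 labels have been skipped so far.
Adding those back, label number 857986 + 860 = 858846 at 30 labels/s is 28628 s + 6 f = 7 h 57 min 8 s frame 6, i.e. 07:57:08;06.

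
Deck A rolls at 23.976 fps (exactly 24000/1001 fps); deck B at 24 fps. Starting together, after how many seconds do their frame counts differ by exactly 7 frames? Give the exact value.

The gap grows by |24 − 24000/1001| = 24/1001 frames per second.
Time for a 7-frame gap: 7 ÷ (24/1001) = 7007/24 s.

7007/24 seconds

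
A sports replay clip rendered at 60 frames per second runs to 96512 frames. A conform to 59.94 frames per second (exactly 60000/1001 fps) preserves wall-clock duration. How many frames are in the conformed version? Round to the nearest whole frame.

Frames at target rate = 96512 × (60000/1001) / (60) = 7424000/77 ≈ 96415.584.
Nearest whole frame: 96416.

96416 frames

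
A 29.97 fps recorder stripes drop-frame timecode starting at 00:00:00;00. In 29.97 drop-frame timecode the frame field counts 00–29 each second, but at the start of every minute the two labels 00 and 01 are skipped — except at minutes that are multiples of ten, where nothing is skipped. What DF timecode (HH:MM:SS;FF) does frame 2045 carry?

00:01:08;07

Each 10-minute DF block holds 10 × 60 × 30 − 9 × 2 = 17982 frames. 2045 ÷ 17982 → 0 full blocks, remainder 2045.
Within the partial block the first minute is 1800 frames and each further minute 1798, so 1 further minute boundary passed. Total skipped labels = 18 × 0 + 2 × 1 = 2.
Non-drop label index = 2045 + 2 = 2047; at 30 labels/s that is 00:01:08:07, i.e. DF 00:01:08;07.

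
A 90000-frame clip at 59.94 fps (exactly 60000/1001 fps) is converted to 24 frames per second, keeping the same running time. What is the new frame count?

Target frames = source frames × (target rate / source rate) = 90000 × (24)/(60000/1001) = 90000 × 1001/2500 = 36036.

36036 frames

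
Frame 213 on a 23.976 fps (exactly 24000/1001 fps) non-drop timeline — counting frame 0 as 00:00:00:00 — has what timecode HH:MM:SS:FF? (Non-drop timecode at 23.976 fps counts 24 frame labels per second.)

00:00:08:21

213 ÷ 24 = 8 full seconds, remainder 21 frames.
8 s = 0 h 0 min 8 s.
Timecode: 00:00:08:21.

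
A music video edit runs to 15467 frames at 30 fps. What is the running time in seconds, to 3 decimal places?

Running time = 15467 × 1/30 = 15467/30 s ≈ 515.567 s.

515.567 seconds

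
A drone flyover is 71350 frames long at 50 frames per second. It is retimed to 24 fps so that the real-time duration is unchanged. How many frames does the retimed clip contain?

Target frames = source frames × (target rate / source rate) = 71350 × (24)/(50) = 71350 × 12/25 = 34248.

34248 frames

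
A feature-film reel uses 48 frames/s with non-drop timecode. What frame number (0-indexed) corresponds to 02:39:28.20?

Total seconds to the label: (2 × 3600 + 39 × 60 + 28) = 9568.
Frame index = 9568 × 48 + 20 = 459284.

459284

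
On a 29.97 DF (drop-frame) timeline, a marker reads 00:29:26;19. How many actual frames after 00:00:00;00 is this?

As if non-drop at 30 labels/s: (0 × 3600 + 29 × 60 + 26) × 30 + 19 = 52999.
Minute boundaries passed: 29; those not divisible by 10: 29 − 2 = 27; dropped labels = 2 × 27 = 54.
Actual frame index = 52999 − 54 = 52945.

52945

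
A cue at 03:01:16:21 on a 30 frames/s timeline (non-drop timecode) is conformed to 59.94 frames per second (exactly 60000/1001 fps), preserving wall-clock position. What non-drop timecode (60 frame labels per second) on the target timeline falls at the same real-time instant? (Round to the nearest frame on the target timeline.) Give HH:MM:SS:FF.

Source frame index: (3×3600 + 1×60 + 16) × 30 + 21 = 326301.
Real time: 326301 / (30) = 108767/10 s.
Target frame: (108767/10) × (60000/1001) = 652602000/1001 ≈ 651950.050 → 651950.
At 60 labels/s: frame 651950 → 03:01:05:50.

03:01:05:50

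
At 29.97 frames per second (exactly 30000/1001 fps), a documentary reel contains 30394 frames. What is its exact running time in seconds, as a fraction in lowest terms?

15212197/15000 seconds

Running time = 30394 ÷ (30000/1001) = 30394 × 1001/30000 = 15212197/15000 s.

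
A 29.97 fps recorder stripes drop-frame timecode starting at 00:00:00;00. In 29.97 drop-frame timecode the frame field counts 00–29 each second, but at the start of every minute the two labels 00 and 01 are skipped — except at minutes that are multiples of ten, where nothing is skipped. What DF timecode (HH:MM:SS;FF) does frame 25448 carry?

Ten DF minutes hold 17982 frames, so frame 25448 lies in block 1 (frames 17982–35963) with 7466 frames into that block.
The block's first minute is 1800 frames and the rest 1798 each; 7466 frames reaches minute 4, so 1 × 18 + 4 × 2 = 26 labels have been skipped so far.
Adding those back, label number 25448 + 26 = 25474 at 30 labels/s is 849 s + 4 f = 0 h 14 min 9 s frame 4, i.e. 00:14:09;04.

00:14:09;04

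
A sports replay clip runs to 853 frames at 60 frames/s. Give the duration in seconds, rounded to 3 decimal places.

Running time = 853 × 1/60 = 853/60 s ≈ 14.217 s.

14.217 seconds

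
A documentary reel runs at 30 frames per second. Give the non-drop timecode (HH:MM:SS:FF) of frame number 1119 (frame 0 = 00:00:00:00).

00:00:37:09

1119 ÷ 30 = 37 full seconds, remainder 9 frames.
37 s = 0 h 0 min 37 s.
Timecode: 00:00:37:09.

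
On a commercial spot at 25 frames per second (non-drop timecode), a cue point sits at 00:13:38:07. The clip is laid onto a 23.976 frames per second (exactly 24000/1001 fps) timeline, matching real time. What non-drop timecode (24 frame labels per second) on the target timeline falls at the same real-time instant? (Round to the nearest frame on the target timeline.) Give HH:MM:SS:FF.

00:13:37:11

Source frame index: (0×3600 + 13×60 + 38) × 25 + 7 = 20457.
Real time: 20457 / (25) = 20457/25 s.
Target frame: (20457/25) × (24000/1001) = 19638720/1001 ≈ 19619.101 → 19619.
At 24 labels/s: frame 19619 → 00:13:37:11.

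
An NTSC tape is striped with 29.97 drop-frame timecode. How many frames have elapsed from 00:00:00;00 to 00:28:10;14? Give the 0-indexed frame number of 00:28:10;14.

50662

As if non-drop at 30 labels/s: (0 × 3600 + 28 × 60 + 10) × 30 + 14 = 50714.
Minute boundaries passed: 28; those not divisible by 10: 28 − 2 = 26; dropped labels = 2 × 26 = 52.
Actual frame index = 50714 − 52 = 50662.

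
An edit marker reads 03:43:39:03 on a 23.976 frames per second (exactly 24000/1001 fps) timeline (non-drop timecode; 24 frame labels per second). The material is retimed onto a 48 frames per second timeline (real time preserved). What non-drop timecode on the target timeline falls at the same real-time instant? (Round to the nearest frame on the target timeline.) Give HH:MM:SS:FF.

03:43:52:26

Source frame index: (3×3600 + 43×60 + 39) × 24 + 3 = 322059.
Real time: 322059 / (24000/1001) = 107460353/8000 s.
Target frame: (107460353/8000) × (48) = 322381059/500 ≈ 644762.118 → 644762.
At 48 labels/s: frame 644762 → 03:43:52:26.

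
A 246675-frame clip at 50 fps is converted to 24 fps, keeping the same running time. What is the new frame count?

Target frames = source frames × (target rate / source rate) = 246675 × (24)/(50) = 246675 × 12/25 = 118404.

118404 frames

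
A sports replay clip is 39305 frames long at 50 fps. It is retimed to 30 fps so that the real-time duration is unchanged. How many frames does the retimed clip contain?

23583 frames

Target frames = source frames × (target rate / source rate) = 39305 × (30)/(50) = 39305 × 3/5 = 23583.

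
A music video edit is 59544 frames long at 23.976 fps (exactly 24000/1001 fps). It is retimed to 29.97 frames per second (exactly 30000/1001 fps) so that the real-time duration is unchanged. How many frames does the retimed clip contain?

Frames at target rate = 59544 × (30000/1001) / (24000/1001) = 74430.

74430 frames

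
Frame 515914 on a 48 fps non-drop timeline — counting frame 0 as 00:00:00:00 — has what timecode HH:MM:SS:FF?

02:59:08:10

515914 ÷ 48 = 10748 full seconds, remainder 10 frames.
10748 s = 2 h 59 min 8 s.
Timecode: 02:59:08:10.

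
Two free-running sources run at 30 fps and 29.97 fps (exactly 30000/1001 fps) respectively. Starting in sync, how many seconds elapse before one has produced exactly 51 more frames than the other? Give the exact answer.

1701.7 seconds

The gap grows by |30000/1001 − 30| = 30/1001 frames per second.
Time for a 51-frame gap: 51 ÷ (30/1001) = 1701.7 s.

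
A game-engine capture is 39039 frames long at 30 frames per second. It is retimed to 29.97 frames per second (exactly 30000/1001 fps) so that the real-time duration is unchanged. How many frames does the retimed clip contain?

Target frames = source frames × (target rate / source rate) = 39039 × (30000/1001)/(30) = 39039 × 1000/1001 = 39000.

39000 frames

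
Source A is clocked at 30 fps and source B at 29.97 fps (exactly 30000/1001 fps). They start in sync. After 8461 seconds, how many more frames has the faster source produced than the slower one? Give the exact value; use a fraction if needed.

253830/1001 frames

A emits 30 × 8461 = 253830 frames; B emits 30000/1001 × 8461 = 253830000/1001.
Difference = 253830/1001 frames (≈ 253.5764); B is behind A.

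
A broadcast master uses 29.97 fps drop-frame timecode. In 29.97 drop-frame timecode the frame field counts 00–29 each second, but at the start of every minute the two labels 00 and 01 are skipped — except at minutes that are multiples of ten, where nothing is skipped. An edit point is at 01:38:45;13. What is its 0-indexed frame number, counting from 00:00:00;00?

Complete 10-minute blocks: 9, each 17982 frames → 161838.
Remaining 8 whole minutes in the current block: 1800 + 7 × 1798 = 14386 frames.
Within the current minute: 45 × 30 + 13 − 2 = 1361 (labels ;00/;01 skipped at this minute). Total = 161838 + 14386 + 1361 = 177585.

177585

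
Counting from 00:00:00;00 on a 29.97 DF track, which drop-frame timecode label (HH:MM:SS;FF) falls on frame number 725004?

Each 10-minute DF block holds 10 × 60 × 30 − 9 × 2 = 17982 frames. 725004 ÷ 17982 → 40 full blocks, remainder 5724.
Within the partial block the first minute is 1800 frames and each further minute 1798, so 3 further minute boundaries passed. Total skipped labels = 18 × 40 + 2 × 3 = 726.
Non-drop label index = 725004 + 726 = 725730; at 30 labels/s that is 06:43:11:00, i.e. DF 06:43:11;00.

06:43:11;00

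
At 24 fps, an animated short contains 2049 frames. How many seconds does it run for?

85.375 seconds

Running time = 2049 / (24) = 85.375 s.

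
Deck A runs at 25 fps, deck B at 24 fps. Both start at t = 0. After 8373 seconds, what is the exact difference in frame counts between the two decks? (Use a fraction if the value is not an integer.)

A emits 25 × 8373 = 209325 frames; B emits 24 × 8373 = 200952.
Difference = 8373 frames; B is behind A.

8373 frames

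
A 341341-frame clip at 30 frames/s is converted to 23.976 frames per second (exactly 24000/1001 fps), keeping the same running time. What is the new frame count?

Target frames = source frames × (target rate / source rate) = 341341 × (24000/1001)/(30) = 341341 × 800/1001 = 272800.

272800 frames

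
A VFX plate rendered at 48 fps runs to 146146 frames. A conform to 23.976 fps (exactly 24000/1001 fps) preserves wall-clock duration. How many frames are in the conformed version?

Target frames = source frames × (target rate / source rate) = 146146 × (24000/1001)/(48) = 146146 × 500/1001 = 73000.

73000 frames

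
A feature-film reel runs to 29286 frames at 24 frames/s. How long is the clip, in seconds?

1220.25 seconds

Running time = 29286 / (24) = 1220.25 s.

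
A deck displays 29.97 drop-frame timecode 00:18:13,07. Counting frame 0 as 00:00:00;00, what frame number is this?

As if non-drop at 30 labels/s: (0 × 3600 + 18 × 60 + 13) × 30 + 7 = 32797.
Minute boundaries passed: 18; those not divisible by 10: 18 − 1 = 17; dropped labels = 2 × 17 = 34.
Actual frame index = 32797 − 34 = 32763.

32763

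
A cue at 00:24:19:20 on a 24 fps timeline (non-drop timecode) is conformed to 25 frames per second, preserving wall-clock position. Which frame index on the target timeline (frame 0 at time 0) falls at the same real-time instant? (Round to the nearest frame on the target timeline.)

Source frame index: (0×3600 + 24×60 + 19) × 24 + 20 = 35036.
Real time: 35036 / (24) = 8759/6 s.
Target frame: (8759/6) × (25) = 218975/6 ≈ 36495.833 → 36496.

frame 36496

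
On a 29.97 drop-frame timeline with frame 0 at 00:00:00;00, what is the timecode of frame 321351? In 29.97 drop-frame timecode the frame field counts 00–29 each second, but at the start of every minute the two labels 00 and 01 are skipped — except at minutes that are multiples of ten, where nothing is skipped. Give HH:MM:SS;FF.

Each 10-minute DF block holds 10 × 60 × 30 − 9 × 2 = 17982 frames. 321351 ÷ 17982 → 17 full blocks, remainder 15657.
Within the partial block the first minute is 1800 frames and each further minute 1798, so 8 further minute boundaries passed. Total skipped labels = 18 × 17 + 2 × 8 = 322.
Non-drop label index = 321351 + 322 = 321673; at 30 labels/s that is 02:58:42:13, i.e. DF 02:58:42;13.

02:58:42;13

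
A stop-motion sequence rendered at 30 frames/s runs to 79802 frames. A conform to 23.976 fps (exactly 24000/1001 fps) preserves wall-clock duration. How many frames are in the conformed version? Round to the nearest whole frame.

Frames at target rate = 79802 × (24000/1001) / (30) = 63841600/1001 ≈ 63777.822.
Nearest whole frame: 63778.

63778 frames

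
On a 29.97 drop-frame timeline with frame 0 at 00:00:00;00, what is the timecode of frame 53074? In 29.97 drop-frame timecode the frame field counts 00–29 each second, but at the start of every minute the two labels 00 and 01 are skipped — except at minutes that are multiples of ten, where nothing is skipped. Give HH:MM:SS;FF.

00:29:30;28

Ten DF minutes hold 17982 frames, so frame 53074 lies in block 2 (frames 35964–53945) with 17110 frames into that block.
The block's first minute is 1800 frames and the rest 1798 each; 17110 frames reaches minute 9, so 2 × 18 + 9 × 2 = 54 labels have been skipped so far.
Adding those back, label number 53074 + 54 = 53128 at 30 labels/s is 1770 s + 28 f = 0 h 29 min 30 s frame 28, i.e. 00:29:30;28.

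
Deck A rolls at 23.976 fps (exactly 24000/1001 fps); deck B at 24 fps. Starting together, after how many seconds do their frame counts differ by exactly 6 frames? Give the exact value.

250.25 seconds

The gap grows by |24 − 24000/1001| = 24/1001 frames per second.
Time for a 6-frame gap: 6 ÷ (24/1001) = 250.25 s.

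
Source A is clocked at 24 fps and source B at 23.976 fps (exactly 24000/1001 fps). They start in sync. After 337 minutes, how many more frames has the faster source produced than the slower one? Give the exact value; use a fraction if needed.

337 min = 20220 s.
A emits 24 × 20220 = 485280 frames; B emits 24000/1001 × 20220 = 485280000/1001.
Difference = 485280/1001 frames (≈ 484.7952); B is behind A.

485280/1001 frames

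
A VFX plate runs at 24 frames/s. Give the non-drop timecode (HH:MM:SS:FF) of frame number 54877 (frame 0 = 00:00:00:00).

00:38:06:13

54877 ÷ 24 = 2286 full seconds, remainder 13 frames.
2286 s = 0 h 38 min 6 s.
Timecode: 00:38:06:13.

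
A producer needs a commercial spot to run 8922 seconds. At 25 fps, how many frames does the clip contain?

Frames = 8922 × 25 = 223050.

223050 frames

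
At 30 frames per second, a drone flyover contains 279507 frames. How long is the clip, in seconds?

Running time = 279507 / (30) = 9316.9 s.

9316.9 seconds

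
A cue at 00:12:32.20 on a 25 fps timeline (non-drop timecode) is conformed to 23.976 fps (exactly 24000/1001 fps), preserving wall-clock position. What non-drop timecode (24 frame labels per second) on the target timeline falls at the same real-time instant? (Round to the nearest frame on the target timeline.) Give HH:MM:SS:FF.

Source frame index: (0×3600 + 12×60 + 32) × 25 + 20 = 18820.
Real time: 18820 / (25) = 3764/5 s.
Target frame: (3764/5) × (24000/1001) = 18067200/1001 ≈ 18049.151 → 18049.
At 24 labels/s: frame 18049 → 00:12:32:01.

00:12:32:01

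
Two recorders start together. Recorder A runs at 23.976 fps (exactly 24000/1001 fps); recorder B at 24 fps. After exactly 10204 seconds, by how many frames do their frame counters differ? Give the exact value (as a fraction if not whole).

244896/1001 frames

A emits 24000/1001 × 10204 = 244896000/1001 frames; B emits 24 × 10204 = 244896.
Difference = 244896/1001 frames (≈ 244.6513); B is ahead of A.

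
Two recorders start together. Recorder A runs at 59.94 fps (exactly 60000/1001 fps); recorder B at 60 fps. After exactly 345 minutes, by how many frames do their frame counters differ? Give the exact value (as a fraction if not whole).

1242000/1001 frames

345 min = 20700 s.
A emits 60000/1001 × 20700 = 1242000000/1001 frames; B emits 60 × 20700 = 1242000.
Difference = 1242000/1001 frames (≈ 1240.7592); B is ahead of A.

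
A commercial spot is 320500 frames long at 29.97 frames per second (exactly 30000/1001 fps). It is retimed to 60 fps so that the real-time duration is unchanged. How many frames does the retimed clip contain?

Target frames = source frames × (target rate / source rate) = 320500 × (60)/(30000/1001) = 320500 × 1001/500 = 641641.

641641 frames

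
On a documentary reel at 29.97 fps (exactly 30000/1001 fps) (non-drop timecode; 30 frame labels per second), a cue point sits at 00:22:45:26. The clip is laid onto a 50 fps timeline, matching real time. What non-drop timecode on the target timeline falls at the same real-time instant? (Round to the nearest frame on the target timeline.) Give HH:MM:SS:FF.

Source frame index: (0×3600 + 22×60 + 45) × 30 + 26 = 40976.
Real time: 40976 / (30000/1001) = 2563561/1875 s.
Target frame: (2563561/1875) × (50) = 5127122/75 ≈ 68361.627 → 68362.
At 50 labels/s: frame 68362 → 00:22:47:12.

00:22:47:12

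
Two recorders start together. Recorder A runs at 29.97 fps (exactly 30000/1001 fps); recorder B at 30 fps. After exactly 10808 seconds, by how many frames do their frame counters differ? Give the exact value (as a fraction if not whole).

46320/143 frames

A emits 30000/1001 × 10808 = 46320000/143 frames; B emits 30 × 10808 = 324240.
Difference = 46320/143 frames (≈ 323.9161); B is ahead of A.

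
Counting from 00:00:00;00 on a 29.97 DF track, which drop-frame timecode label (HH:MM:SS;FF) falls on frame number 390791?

03:37:19;13

Ten DF minutes hold 17982 frames, so frame 390791 lies in block 21 (frames 377622–395603) with 13169 frames into that block.
The block's first minute is 1800 frames and the rest 1798 each; 13169 frames reaches minute 7, so 21 × 18 + 7 × 2 = 392 labels have been skipped so far.
Adding those back, label number 390791 + 392 = 391183 at 30 labels/s is 13039 s + 13 f = 3 h 37 min 19 s frame 13, i.e. 03:37:19;13.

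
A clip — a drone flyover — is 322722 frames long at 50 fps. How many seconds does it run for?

Running time = 322722 / (50) = 6454.44 s.

6454.44 seconds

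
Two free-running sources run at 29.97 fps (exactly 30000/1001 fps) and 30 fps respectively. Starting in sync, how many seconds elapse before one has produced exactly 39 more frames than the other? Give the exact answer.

The gap grows by |30 − 30000/1001| = 30/1001 frames per second.
Time for a 39-frame gap: 39 ÷ (30/1001) = 1301.3 s.

1301.3 seconds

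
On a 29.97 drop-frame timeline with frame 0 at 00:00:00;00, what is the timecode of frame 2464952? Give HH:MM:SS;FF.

Ten DF minutes hold 17982 frames, so frame 2464952 lies in block 137 (frames 2463534–2481515) with 1418 frames into that block.
The block's first minute is 1800 frames and the rest 1798 each; 1418 frames reaches minute 0, so 137 × 18 + 0 × 2 = 2466 labels have been skipped so far.
Adding those back, label number 2464952 + 2466 = 2467418 at 30 labels/s is 82247 s + 8 f = 22 h 50 min 47 s frame 8, i.e. 22:50:47;08.

22:50:47;08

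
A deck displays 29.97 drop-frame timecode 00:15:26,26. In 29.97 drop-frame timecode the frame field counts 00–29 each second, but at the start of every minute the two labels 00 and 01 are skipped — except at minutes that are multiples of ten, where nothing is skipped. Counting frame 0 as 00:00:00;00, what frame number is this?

27778

As if non-drop at 30 labels/s: (0 × 3600 + 15 × 60 + 26) × 30 + 26 = 27806.
Minute boundaries passed: 15; those not divisible by 10: 15 − 1 = 14; dropped labels = 2 × 14 = 28.
Actual frame index = 27806 − 28 = 27778.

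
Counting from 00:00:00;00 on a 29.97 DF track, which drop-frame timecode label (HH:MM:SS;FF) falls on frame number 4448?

00:02:28;12

Each 10-minute DF block holds 10 × 60 × 30 − 9 × 2 = 17982 frames. 4448 ÷ 17982 → 0 full blocks, remainder 4448.
Within the partial block the first minute is 1800 frames and each further minute 1798, so 2 further minute boundaries passed. Total skipped labels = 18 × 0 + 2 × 2 = 4.
Non-drop label index = 4448 + 4 = 4452; at 30 labels/s that is 00:02:28:12, i.e. DF 00:02:28;12.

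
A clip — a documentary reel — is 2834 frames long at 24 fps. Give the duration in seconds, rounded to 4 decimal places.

118.0833 seconds

Running time = 2834 × 1/24 = 1417/12 s ≈ 118.0833 s.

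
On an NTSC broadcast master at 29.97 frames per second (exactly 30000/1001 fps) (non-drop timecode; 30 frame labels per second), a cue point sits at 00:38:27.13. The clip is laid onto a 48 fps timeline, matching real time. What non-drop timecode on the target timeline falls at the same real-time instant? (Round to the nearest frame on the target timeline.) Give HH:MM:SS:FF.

00:38:29:36

Source frame index: (0×3600 + 38×60 + 27) × 30 + 13 = 69223.
Real time: 69223 / (30000/1001) = 69292223/30000 s.
Target frame: (69292223/30000) × (48) = 69292223/625 ≈ 110867.557 → 110868.
At 48 labels/s: frame 110868 → 00:38:29:36.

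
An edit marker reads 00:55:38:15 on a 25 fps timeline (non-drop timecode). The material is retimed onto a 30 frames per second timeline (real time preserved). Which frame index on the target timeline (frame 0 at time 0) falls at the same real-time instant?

frame 100158

Source frame index: (0×3600 + 55×60 + 38) × 25 + 15 = 83465.
Real time: 83465 / (25) = 16693/5 s.
Target frame: (16693/5) × (30) = 100158.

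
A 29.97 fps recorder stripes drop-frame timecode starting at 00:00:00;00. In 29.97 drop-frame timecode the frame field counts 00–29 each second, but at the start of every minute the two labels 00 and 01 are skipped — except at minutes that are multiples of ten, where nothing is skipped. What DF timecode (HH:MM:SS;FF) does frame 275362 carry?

02:33:07;28

Ten DF minutes hold 17982 frames, so frame 275362 lies in block 15 (frames 269730–287711) with 5632 frames into that block.
The block's first minute is 1800 frames and the rest 1798 each; 5632 frames reaches minute 3, so 15 × 18 + 3 × 2 = 276 labels have been skipped so far.
Adding those back, label number 275362 + 276 = 275638 at 30 labels/s is 9187 s + 28 f = 2 h 33 min 7 s frame 28, i.e. 02:33:07;28.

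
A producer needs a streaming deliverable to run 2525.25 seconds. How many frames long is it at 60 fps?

Frames = 2525.25 × 60 = 151515.

151515 frames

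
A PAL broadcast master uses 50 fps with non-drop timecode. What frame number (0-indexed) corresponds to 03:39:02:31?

Total seconds to the label: (3 × 3600 + 39 × 60 + 2) = 13142.
Frame index = 13142 × 50 + 31 = 657131.

657131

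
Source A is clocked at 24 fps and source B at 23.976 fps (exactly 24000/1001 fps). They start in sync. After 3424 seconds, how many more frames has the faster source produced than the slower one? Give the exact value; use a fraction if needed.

82176/1001 frames

A emits 24 × 3424 = 82176 frames; B emits 24000/1001 × 3424 = 82176000/1001.
Difference = 82176/1001 frames (≈ 82.0939); B is behind A.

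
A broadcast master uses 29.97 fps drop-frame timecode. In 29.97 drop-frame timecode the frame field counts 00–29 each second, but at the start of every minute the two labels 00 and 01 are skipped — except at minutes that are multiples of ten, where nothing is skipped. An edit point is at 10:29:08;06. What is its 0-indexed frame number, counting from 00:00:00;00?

As if non-drop at 30 labels/s: (10 × 3600 + 29 × 60 + 8) × 30 + 6 = 1132446.
Minute boundaries passed: 629; those not divisible by 10: 629 − 62 = 567; dropped labels = 2 × 567 = 1134.
Actual frame index = 1132446 − 1134 = 1131312.

1131312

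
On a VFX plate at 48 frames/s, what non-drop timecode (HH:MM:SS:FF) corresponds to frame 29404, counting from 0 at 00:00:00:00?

29404 ÷ 48 = 612 full seconds, remainder 28 frames.
612 s = 0 h 10 min 12 s.
Timecode: 00:10:12:28.

00:10:12:28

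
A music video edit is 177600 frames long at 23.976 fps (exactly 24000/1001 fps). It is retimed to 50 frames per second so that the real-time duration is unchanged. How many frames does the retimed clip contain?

370370 frames

Target frames = source frames × (target rate / source rate) = 177600 × (50)/(24000/1001) = 177600 × 1001/480 = 370370.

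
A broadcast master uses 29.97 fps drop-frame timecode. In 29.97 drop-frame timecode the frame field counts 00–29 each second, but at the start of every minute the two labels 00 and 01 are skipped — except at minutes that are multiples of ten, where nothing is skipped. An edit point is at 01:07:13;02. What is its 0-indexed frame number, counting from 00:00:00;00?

Complete 10-minute blocks: 6, each 17982 frames → 107892.
Remaining 7 whole minutes in the current block: 1800 + 6 × 1798 = 12588 frames.
Within the current minute: 13 × 30 + 2 − 2 = 390 (labels ;00/;01 skipped at this minute). Total = 107892 + 12588 + 390 = 120870.

120870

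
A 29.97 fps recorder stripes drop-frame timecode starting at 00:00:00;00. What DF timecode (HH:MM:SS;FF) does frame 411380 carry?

03:48:46;12

Each 10-minute DF block holds 10 × 60 × 30 − 9 × 2 = 17982 frames. 411380 ÷ 17982 → 22 full blocks, remainder 15776.
Within the partial block the first minute is 1800 frames and each further minute 1798, so 8 further minute boundaries passed. Total skipped labels = 18 × 22 + 2 × 8 = 412.
Non-drop label index = 411380 + 412 = 411792; at 30 labels/s that is 03:48:46:12, i.e. DF 03:48:46;12.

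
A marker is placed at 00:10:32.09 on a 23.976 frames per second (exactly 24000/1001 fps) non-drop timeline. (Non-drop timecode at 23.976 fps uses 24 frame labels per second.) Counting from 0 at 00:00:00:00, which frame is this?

15177

Total seconds to the label: (0 × 3600 + 10 × 60 + 32) = 632.
Frame index = 632 × 24 + 9 = 15177.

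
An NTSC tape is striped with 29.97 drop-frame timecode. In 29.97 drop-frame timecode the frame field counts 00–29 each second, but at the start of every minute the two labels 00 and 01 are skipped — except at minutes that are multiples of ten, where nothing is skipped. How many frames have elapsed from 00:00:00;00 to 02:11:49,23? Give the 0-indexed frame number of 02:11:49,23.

237057

Complete 10-minute blocks: 13, each 17982 frames → 233766.
Remaining 1 whole minute in the current block: 1800 + 0 × 1798 = 1800 frames.
Within the current minute: 49 × 30 + 23 − 2 = 1491 (labels ;00/;01 skipped at this minute). Total = 233766 + 1800 + 1491 = 237057.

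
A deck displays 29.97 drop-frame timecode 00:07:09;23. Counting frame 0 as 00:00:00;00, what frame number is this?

12879

Complete 10-minute blocks: 0, each 17982 frames → 0.
Remaining 7 whole minutes in the current block: 1800 + 6 × 1798 = 12588 frames.
Within the current minute: 9 × 30 + 23 − 2 = 291 (labels ;00/;01 skipped at this minute). Total = 0 + 12588 + 291 = 12879.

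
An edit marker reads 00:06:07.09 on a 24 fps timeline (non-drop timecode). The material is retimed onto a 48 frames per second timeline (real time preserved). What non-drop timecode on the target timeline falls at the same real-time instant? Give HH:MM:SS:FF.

Source frame index: (0×3600 + 6×60 + 7) × 24 + 9 = 8817.
Real time: 8817 / (24) = 2939/8 s.
Target frame: (2939/8) × (48) = 17634.
At 48 labels/s: frame 17634 → 00:06:07:18.

00:06:07:18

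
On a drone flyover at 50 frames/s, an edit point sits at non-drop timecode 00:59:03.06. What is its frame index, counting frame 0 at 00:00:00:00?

Total seconds to the label: (0 × 3600 + 59 × 60 + 3) = 3543.
Frame index = 3543 × 50 + 6 = 177156.

frame 177156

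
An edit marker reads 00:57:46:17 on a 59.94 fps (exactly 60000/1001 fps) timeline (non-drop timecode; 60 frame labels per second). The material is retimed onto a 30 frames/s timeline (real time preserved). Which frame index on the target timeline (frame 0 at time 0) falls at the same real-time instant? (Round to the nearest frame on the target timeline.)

frame 104092

Source frame index: (0×3600 + 57×60 + 46) × 60 + 17 = 207977.
Real time: 207977 / (60000/1001) = 208184977/60000 s.
Target frame: (208184977/60000) × (30) = 208184977/2000 ≈ 104092.489 → 104092.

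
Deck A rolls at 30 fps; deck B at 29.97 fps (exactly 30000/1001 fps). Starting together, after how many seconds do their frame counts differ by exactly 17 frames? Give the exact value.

The gap grows by |30000/1001 − 30| = 30/1001 frames per second.
Time for a 17-frame gap: 17 ÷ (30/1001) = 17017/30 s.

17017/30 seconds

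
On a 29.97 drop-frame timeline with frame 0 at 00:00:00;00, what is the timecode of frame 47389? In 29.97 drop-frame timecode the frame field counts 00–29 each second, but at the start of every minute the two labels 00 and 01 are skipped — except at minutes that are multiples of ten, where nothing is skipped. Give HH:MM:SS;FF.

Ten DF minutes hold 17982 frames, so frame 47389 lies in block 2 (frames 35964–53945) with 11425 frames into that block.
The block's first minute is 1800 frames and the rest 1798 each; 11425 frames reaches minute 6, so 2 × 18 + 6 × 2 = 48 labels have been skipped so far.
Adding those back, label number 47389 + 48 = 47437 at 30 labels/s is 1581 s + 7 f = 0 h 26 min 21 s frame 7, i.e. 00:26:21;07.

00:26:21;07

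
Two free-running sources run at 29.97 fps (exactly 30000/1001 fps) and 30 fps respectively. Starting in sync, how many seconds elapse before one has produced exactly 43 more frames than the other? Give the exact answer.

43043/30 seconds

The gap grows by |30 − 30000/1001| = 30/1001 frames per second.
Time for a 43-frame gap: 43 ÷ (30/1001) = 43043/30 s.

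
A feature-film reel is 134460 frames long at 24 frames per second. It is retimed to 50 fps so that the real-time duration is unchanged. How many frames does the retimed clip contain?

280125 frames

Target frames = source frames × (target rate / source rate) = 134460 × (50)/(24) = 134460 × 25/12 = 280125.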